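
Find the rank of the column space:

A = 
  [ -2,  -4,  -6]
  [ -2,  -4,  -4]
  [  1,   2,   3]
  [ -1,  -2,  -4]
Row reduce:
R2 → R2 - (1)·R1
R3 → R3 + (1/2)·R1
R4 → R4 - (1/2)·R1
R4 → R4 + (1/2)·R2
REF = 
  [ -2,  -4,  -6]
  [  0,   0,   2]
  [  0,   0,   0]
  [  0,   0,   0]
Pivot columns: 1, 3 → 2 pivots.
dim(Col(A)) = number of pivot columns = 2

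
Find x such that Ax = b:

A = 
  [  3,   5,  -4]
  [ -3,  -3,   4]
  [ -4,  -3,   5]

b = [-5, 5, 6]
Row reduce the augmented matrix [A|b]:
R2 → R2 + (1)·R1
R3 → R3 + (4/3)·R1
R3 → R3 - (11/6)·R2
REF = 
  [   3,    5,   -4,   -5]
  [   0,    2,    0,    0]
  [   0,    0, -1/3, -2/3]

Back-substitution:
x₃ = (-2/3) / (-1/3) = 2
x₂ = (0 - (0)(2)) / 2 = 0
x₁ = (-5 - (5)(0) - (-4)(2)) / 3 = 1

x = [1, 0, 2]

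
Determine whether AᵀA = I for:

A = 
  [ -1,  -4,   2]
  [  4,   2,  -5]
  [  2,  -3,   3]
No

AᵀA = 
  [ 21,   6, -16]
  [  6,  29, -27]
  [-16, -27,  38]
≠ I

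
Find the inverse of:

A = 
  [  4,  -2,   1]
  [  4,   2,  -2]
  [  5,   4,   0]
det(A) = (4)·((2)(0) - (-2)(4)) - (-2)·((4)(0) - (-2)(5)) + (1)·((4)(4) - (2)(5))
  = (4)(8) - (-2)(10) + (1)(6)
  = 58
det(A) = 58 ≠ 0, so A is invertible.

Cofactors Cᵢⱼ = (-1)ⁱ⁺ʲ·Mᵢⱼ:
C = 
  [  8, -10,   6]
  [  4,  -5, -26]
  [  2,  12,  16]

adj(A) = Cᵀ:
adj(A) = 
  [  8,   4,   2]
  [-10,  -5,  12]
  [  6, -26,  16]

A⁻¹ = (1/58) · adj(A):
A⁻¹ = 
  [  4/29,   2/29,   1/29]
  [ -5/29,  -5/58,   6/29]
  [  3/29, -13/29,   8/29]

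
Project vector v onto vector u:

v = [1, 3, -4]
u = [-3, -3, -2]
proj_u(v) = [6/11, 6/11, 4/11]

v·u = (1)(-3) + (3)(-3) + (-4)(-2) = -4
u·u = (-3)² + (-3)² + (-2)² = 22
proj_u(v) = (v·u / u·u) × u = (-4/22) × u = (-2/11) × u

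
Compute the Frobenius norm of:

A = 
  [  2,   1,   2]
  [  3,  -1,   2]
||A||_F = 4.796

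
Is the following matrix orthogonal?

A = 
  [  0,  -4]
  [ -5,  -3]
No

AᵀA = 
  [ 25,  15]
  [ 15,  25]
≠ I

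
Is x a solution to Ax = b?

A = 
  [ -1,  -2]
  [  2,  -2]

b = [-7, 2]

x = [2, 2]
No

Ax = [-6, 0] ≠ b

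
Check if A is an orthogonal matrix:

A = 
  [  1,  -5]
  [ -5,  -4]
No

AᵀA = 
  [ 26,  15]
  [ 15,  41]
≠ I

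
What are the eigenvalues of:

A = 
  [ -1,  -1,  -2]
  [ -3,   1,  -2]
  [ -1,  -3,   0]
λ = 2, 2, -4

Characteristic polynomial: det(λI - A) = λ³ - 12λ + 16
Testing integer divisors of the constant term: p(2) = 0, so (λ - 2) is a factor:
p(λ) = (λ - 2)(λ² + 2λ - 8)
λ² + 2λ - 8 = (λ + 4)(λ - 2)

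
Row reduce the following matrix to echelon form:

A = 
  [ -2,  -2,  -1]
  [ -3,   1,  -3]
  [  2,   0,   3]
Row operations:
R2 → R2 - (3/2)·R1
R3 → R3 + (1)·R1
R3 → R3 + (1/2)·R2

Resulting echelon form:
REF = 
  [  -2,   -2,   -1]
  [   0,    4, -3/2]
  [   0,    0,  5/4]

Rank = 3 (number of non-zero pivot rows).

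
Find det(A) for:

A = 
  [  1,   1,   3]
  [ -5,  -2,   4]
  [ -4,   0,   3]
Cofactor expansion along row 1:
det(A) = (1)·((-2)(3) - (4)(0)) - (1)·((-5)(3) - (4)(-4)) + (3)·((-5)(0) - (-2)(-4))
  = (1)(-6) - (1)(1) + (3)(-8)
  = -31

det(A) = -31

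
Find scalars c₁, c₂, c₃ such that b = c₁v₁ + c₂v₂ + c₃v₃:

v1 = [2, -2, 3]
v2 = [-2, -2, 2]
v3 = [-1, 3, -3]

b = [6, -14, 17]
c1 = 3, c2 = 1, c3 = -2

b = 3·v1 + 1·v2 + -2·v3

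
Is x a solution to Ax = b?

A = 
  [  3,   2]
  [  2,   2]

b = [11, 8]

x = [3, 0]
No

Ax = [9, 6] ≠ b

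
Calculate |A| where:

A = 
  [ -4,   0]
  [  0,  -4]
For a 2×2 matrix, det = ad - bc = (-4)(-4) - (0)(0) = 16

det(A) = 16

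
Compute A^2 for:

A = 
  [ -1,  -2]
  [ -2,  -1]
A² = A·A:
A²[1,1] = (-1)(-1) + (-2)(-2) = 5
A²[1,2] = (-1)(-2) + (-2)(-1) = 4
A²[2,1] = (-2)(-1) + (-1)(-2) = 4
A²[2,2] = (-2)(-2) + (-1)(-1) = 5
A² = 
  [  5,   4]
  [  4,   5]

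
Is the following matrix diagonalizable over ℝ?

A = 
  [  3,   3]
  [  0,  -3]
Yes

tr(A) = 0, det(A) = -9
Characteristic polynomial: λ² - tr(A)λ + det(A) = λ² - 9
λ² - 9 = (λ + 3)(λ - 3)
Eigenvalues: 3, -3
λ=-3: alg. mult. = 1, geom. mult. = 2 - rank(A - (-3)I) = 2 - 1 = 1
λ=3: alg. mult. = 1, geom. mult. = 2 - rank(A - (3)I) = 2 - 1 = 1
Sum of geometric multiplicities equals n, so A has n independent eigenvectors.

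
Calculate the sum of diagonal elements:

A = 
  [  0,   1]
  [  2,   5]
5

tr(A) = 0 + 5 = 5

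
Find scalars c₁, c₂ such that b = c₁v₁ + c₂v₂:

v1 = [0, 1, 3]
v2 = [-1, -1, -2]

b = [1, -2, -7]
c1 = -3, c2 = -1

b = -3·v1 + -1·v2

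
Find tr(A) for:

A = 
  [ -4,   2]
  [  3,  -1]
-5

tr(A) = -4 + -1 = -5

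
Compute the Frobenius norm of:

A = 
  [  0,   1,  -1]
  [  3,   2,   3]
||A||_F = 4.899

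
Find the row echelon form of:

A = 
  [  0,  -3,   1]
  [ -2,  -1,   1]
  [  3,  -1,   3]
Row operations:
Swap R1 ↔ R2
R3 → R3 + (3/2)·R1
R3 → R3 - (5/6)·R2

Resulting echelon form:
REF = 
  [  -2,   -1,    1]
  [   0,   -3,    1]
  [   0,    0, 11/3]

Rank = 3 (number of non-zero pivot rows).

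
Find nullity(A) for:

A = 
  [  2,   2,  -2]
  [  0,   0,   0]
nullity(A) = 2

Row reduce:
(no row operations needed)
REF = 
  [  2,   2,  -2]
  [  0,   0,   0]
Pivot columns: 1 → 1 pivot.
rank(A) = 1, so nullity(A) = 3 - 1 = 2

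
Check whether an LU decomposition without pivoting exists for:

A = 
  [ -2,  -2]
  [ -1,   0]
Yes.
A[1,1] = -2 ≠ 0, so Gaussian elimination proceeds without a row swap: multiplier ℓ₂₁ = (-1)/(-2) = 1/2, and U[2,2] = 0 - (1/2)(-2) = 1.
L = 
  [  1,   0]
  [1/2,   1]
U = 
  [ -2,  -2]
  [  0,   1]
Check row 2 of LU: [(1/2)(-2), (1/2)(-2) + 1] = [-1, 0] = row 2 of A ✓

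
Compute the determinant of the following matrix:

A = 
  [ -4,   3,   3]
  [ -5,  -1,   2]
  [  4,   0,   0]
Cofactor expansion along row 1:
det(A) = (-4)·((-1)(0) - (2)(0)) - (3)·((-5)(0) - (2)(4)) + (3)·((-5)(0) - (-1)(4))
  = (-4)(0) - (3)(-8) + (3)(4)
  = 36

det(A) = 36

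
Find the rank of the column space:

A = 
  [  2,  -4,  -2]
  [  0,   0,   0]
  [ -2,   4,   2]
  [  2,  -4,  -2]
dim(Col(A)) = 1

Row reduce:
R3 → R3 + (1)·R1
R4 → R4 - (1)·R1
REF = 
  [  2,  -4,  -2]
  [  0,   0,   0]
  [  0,   0,   0]
  [  0,   0,   0]
Pivot columns: 1 → 1 pivot.
dim(Col(A)) = number of pivot columns = 1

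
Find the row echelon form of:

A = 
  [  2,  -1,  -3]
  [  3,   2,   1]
Row operations:
R2 → R2 - (3/2)·R1

Resulting echelon form:
REF = 
  [   2,   -1,   -3]
  [   0,  7/2, 11/2]

Rank = 2 (number of non-zero pivot rows).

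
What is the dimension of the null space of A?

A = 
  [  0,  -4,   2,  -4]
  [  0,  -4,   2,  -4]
nullity(A) = 3

Row reduce:
R2 → R2 - (1)·R1
REF = 
  [  0,  -4,   2,  -4]
  [  0,   0,   0,   0]
Pivot columns: 2 → 1 pivot.
rank(A) = 1, so nullity(A) = 4 - 1 = 3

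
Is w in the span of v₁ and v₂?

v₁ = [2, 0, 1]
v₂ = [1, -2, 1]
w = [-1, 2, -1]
Yes

Form the augmented matrix and row-reduce:
[v₁|v₂|w] = 
  [  2,   1,  -1]
  [  0,  -2,   2]
  [  1,   1,  -1]
R3 → R3 - (1/2)·R1
R3 → R3 + (1/4)·R2
REF = 
  [  2,   1,  -1]
  [  0,  -2,   2]
  [  0,   0,   0]

No row of the form [0 0 | nonzero], so the system is consistent. Back-substitution gives c₁ = 0, c₂ = -1: w = (0)·v₁ + (-1)·v₂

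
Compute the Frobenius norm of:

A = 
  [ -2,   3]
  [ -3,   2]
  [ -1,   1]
||A||_F = 5.292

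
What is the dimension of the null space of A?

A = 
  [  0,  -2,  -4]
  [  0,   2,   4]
nullity(A) = 2

Row reduce:
R2 → R2 + (1)·R1
REF = 
  [  0,  -2,  -4]
  [  0,   0,   0]
Pivot columns: 2 → 1 pivot.
rank(A) = 1, so nullity(A) = 3 - 1 = 2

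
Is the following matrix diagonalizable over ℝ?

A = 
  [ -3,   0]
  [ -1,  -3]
No

tr(A) = -6, det(A) = 9
Characteristic polynomial: λ² - tr(A)λ + det(A) = λ² + 6λ + 9
λ² + 6λ + 9 = (λ + 3)²
Eigenvalues: -3, -3
λ=-3: alg. mult. = 2, geom. mult. = 2 - rank(A - (-3)I) = 2 - 1 = 1
Sum of geometric multiplicities = 1 < n = 2, so there aren't enough independent eigenvectors.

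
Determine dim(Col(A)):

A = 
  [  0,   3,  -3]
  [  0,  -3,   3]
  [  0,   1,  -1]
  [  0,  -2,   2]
dim(Col(A)) = 1

Row reduce:
R2 → R2 + (1)·R1
R3 → R3 - (1/3)·R1
R4 → R4 + (2/3)·R1
REF = 
  [  0,   3,  -3]
  [  0,   0,   0]
  [  0,   0,   0]
  [  0,   0,   0]
Pivot columns: 2 → 1 pivot.
dim(Col(A)) = number of pivot columns = 1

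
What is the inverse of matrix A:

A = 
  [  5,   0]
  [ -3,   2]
det(A) = (5)(2) - (0)(-3) = 10
For a 2×2 matrix, A⁻¹ = (1/det(A)) · [[d, -b], [-c, a]]
    = (1/10) · [[2, 0], [3, 5]]

A⁻¹ = 
  [ 1/5,    0]
  [3/10,  1/2]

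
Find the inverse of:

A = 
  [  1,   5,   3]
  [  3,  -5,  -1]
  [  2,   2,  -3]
det(A) = (1)·((-5)(-3) - (-1)(2)) - (5)·((3)(-3) - (-1)(2)) + (3)·((3)(2) - (-5)(2))
  = (1)(17) - (5)(-7) + (3)(16)
  = 100
det(A) = 100 ≠ 0, so A is invertible.

Cofactors Cᵢⱼ = (-1)ⁱ⁺ʲ·Mᵢⱼ:
C = 
  [ 17,   7,  16]
  [ 21,  -9,   8]
  [ 10,  10, -20]

adj(A) = Cᵀ:
adj(A) = 
  [ 17,  21,  10]
  [  7,  -9,  10]
  [ 16,   8, -20]

A⁻¹ = (1/100) · adj(A):
A⁻¹ = 
  [17/100, 21/100,   1/10]
  [ 7/100, -9/100,   1/10]
  [  4/25,   2/25,   -1/5]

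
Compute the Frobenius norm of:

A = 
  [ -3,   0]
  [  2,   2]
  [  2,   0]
||A||_F = 4.583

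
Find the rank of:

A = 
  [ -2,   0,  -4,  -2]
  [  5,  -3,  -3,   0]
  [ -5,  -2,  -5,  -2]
Row reduce:
R2 → R2 + (5/2)·R1
R3 → R3 - (5/2)·R1
R3 → R3 - (2/3)·R2
REF = 
  [  -2,    0,   -4,   -2]
  [   0,   -3,  -13,   -5]
  [   0,    0, 41/3, 19/3]
Pivot columns: 1, 2, 3 → 3 pivots.

rank(A) = 3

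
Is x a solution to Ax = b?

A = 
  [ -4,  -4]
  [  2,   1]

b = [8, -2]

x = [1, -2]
No

Ax = [4, 0] ≠ b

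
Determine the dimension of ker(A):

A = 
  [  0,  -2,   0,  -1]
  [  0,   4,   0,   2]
nullity(A) = 3

Row reduce:
R2 → R2 + (2)·R1
REF = 
  [  0,  -2,   0,  -1]
  [  0,   0,   0,   0]
Pivot columns: 2 → 1 pivot.
rank(A) = 1, so nullity(A) = 4 - 1 = 3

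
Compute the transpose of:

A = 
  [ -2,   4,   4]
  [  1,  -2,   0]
Aᵀ = 
  [ -2,   1]
  [  4,  -2]
  [  4,   0]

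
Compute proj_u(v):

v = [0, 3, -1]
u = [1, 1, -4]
proj_u(v) = [7/18, 7/18, -14/9]

v·u = (0)(1) + (3)(1) + (-1)(-4) = 7
u·u = (1)² + (1)² + (-4)² = 18
proj_u(v) = (v·u / u·u) × u = (7/18) × u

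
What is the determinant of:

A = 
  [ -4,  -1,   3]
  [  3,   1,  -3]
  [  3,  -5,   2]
13

Cofactor expansion along row 1:
det(A) = (-4)·((1)(2) - (-3)(-5)) - (-1)·((3)(2) - (-3)(3)) + (3)·((3)(-5) - (1)(3))
  = (-4)(-13) - (-1)(15) + (3)(-18)
  = 13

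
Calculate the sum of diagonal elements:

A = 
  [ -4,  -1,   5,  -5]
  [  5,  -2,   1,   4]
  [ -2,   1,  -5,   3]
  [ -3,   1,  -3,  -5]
-16

tr(A) = -4 + -2 + -5 + -5 = -16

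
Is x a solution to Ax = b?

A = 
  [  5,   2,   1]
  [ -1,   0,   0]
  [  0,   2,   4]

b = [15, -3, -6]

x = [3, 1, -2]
Yes

Ax = [15, -3, -6] = b ✓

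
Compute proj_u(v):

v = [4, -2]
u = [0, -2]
v·u = (4)(0) + (-2)(-2) = 4
u·u = (0)² + (-2)² = 4
proj_u(v) = (v·u / u·u) × u = (4/4) × u = (1) × u

proj_u(v) = [0, -2]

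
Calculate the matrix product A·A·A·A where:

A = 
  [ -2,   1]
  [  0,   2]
A^4 = 
  [ 16,   0]
  [  0,  16]

A² = A·A:
A²[1,1] = (-2)(-2) + (1)(0) = 4
A²[1,2] = (-2)(1) + (1)(2) = 0
A²[2,1] = (0)(-2) + (2)(0) = 0
A²[2,2] = (0)(1) + (2)(2) = 4
A² = 
  [  4,   0]
  [  0,   4]

A^3 = A^2·A:
A^3[1,1] = (4)(-2) + (0)(0) = -8
A^3[1,2] = (4)(1) + (0)(2) = 4
A^3[2,1] = (0)(-2) + (4)(0) = 0
A^3[2,2] = (0)(1) + (4)(2) = 8
A^3 = 
  [ -8,   4]
  [  0,   8]

A^4 = A^3·A:
A^4[1,1] = (-8)(-2) + (4)(0) = 16
A^4[1,2] = (-8)(1) + (4)(2) = 0
A^4[2,1] = (0)(-2) + (8)(0) = 0
A^4[2,2] = (0)(1) + (8)(2) = 16
A^4 = 
  [ 16,   0]
  [  0,  16]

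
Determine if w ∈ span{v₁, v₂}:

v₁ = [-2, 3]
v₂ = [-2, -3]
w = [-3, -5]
Yes

Form the augmented matrix and row-reduce:
[v₁|v₂|w] = 
  [ -2,  -2,  -3]
  [  3,  -3,  -5]
R2 → R2 + (3/2)·R1
REF = 
  [   -2,    -2,    -3]
  [    0,    -6, -19/2]

No row of the form [0 0 | nonzero], so the system is consistent. Back-substitution gives c₁ = -1/12, c₂ = 19/12: w = (-1/12)·v₁ + (19/12)·v₂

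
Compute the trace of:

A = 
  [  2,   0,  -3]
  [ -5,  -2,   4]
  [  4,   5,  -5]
-5

tr(A) = 2 + -2 + -5 = -5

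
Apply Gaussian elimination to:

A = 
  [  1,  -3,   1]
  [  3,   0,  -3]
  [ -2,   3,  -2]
Row operations:
R2 → R2 - (3)·R1
R3 → R3 + (2)·R1
R3 → R3 + (1/3)·R2

Resulting echelon form:
REF = 
  [  1,  -3,   1]
  [  0,   9,  -6]
  [  0,   0,  -2]

Rank = 3 (number of non-zero pivot rows).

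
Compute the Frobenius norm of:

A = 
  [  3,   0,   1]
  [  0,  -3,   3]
||A||_F = 5.292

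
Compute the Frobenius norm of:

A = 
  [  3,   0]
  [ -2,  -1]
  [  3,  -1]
||A||_F = 4.899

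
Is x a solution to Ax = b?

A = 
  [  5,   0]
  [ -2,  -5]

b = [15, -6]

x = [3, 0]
Yes

Ax = [15, -6] = b ✓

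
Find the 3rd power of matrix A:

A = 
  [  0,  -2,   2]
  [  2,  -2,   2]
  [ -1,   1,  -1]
A² = A·A:
A²[1,1] = (0)(0) + (-2)(2) + (2)(-1) = -6
A²[1,2] = (0)(-2) + (-2)(-2) + (2)(1) = 6
A²[1,3] = (0)(2) + (-2)(2) + (2)(-1) = -6
A²[2,1] = (2)(0) + (-2)(2) + (2)(-1) = -6
A²[2,2] = (2)(-2) + (-2)(-2) + (2)(1) = 2
A²[2,3] = (2)(2) + (-2)(2) + (2)(-1) = -2
A²[3,1] = (-1)(0) + (1)(2) + (-1)(-1) = 3
A²[3,2] = (-1)(-2) + (1)(-2) + (-1)(1) = -1
A²[3,3] = (-1)(2) + (1)(2) + (-1)(-1) = 1
A² = 
  [ -6,   6,  -6]
  [ -6,   2,  -2]
  [  3,  -1,   1]

A^3 = A^2·A:
A^3[1,1] = (-6)(0) + (6)(2) + (-6)(-1) = 18
A^3[1,2] = (-6)(-2) + (6)(-2) + (-6)(1) = -6
A^3[1,3] = (-6)(2) + (6)(2) + (-6)(-1) = 6
A^3[2,1] = (-6)(0) + (2)(2) + (-2)(-1) = 6
A^3[2,2] = (-6)(-2) + (2)(-2) + (-2)(1) = 6
A^3[2,3] = (-6)(2) + (2)(2) + (-2)(-1) = -6
A^3[3,1] = (3)(0) + (-1)(2) + (1)(-1) = -3
A^3[3,2] = (3)(-2) + (-1)(-2) + (1)(1) = -3
A^3[3,3] = (3)(2) + (-1)(2) + (1)(-1) = 3
A^3 = 
  [ 18,  -6,   6]
  [  6,   6,  -6]
  [ -3,  -3,   3]

Therefore
A^3 = 
  [ 18,  -6,   6]
  [  6,   6,  -6]
  [ -3,  -3,   3]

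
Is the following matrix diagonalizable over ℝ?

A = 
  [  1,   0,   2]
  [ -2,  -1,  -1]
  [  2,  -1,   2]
No

Characteristic polynomial: det(λI - A) = λ³ - 2λ² - 6λ - 5
By the rational root theorem any rational root is an integer dividing 5; none of those is a root, so p(λ) has no rational roots and hence (being an irreducible cubic) no repeated roots.
Discriminant of the cubic: Δ = -907
Δ < 0 ⇒ one real eigenvalue and a complex-conjugate pair: λ ≈ 3.879, -0.9395 + 0.6374i, -0.9395 - 0.6374i
Has complex eigenvalues (not diagonalizable over ℝ).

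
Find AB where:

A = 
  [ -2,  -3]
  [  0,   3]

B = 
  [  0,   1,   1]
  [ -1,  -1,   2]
AB = 
  [  3,   1,  -8]
  [ -3,  -3,   6]

A is 2×2 and B is 2×3, so AB is 2×3. Each entry is (row of A)·(column of B):
AB[1,1] = (-2)(0) + (-3)(-1) = 3
AB[1,2] = (-2)(1) + (-3)(-1) = 1
AB[1,3] = (-2)(1) + (-3)(2) = -8
AB[2,1] = (0)(0) + (3)(-1) = -3
AB[2,2] = (0)(1) + (3)(-1) = -3
AB[2,3] = (0)(1) + (3)(2) = 6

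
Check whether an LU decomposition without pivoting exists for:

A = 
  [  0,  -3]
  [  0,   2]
Yes.
The first column is zero, so A is already upper triangular: L = I, U = A.
L = 
  [  1,   0]
  [  0,   1]
U = 
  [  0,  -3]
  [  0,   2]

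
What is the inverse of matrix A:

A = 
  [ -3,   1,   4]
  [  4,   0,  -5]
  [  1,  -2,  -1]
det(A) = (-3)·((0)(-1) - (-5)(-2)) - (1)·((4)(-1) - (-5)(1)) + (4)·((4)(-2) - (0)(1))
  = (-3)(-10) - (1)(1) + (4)(-8)
  = -3
det(A) = -3 ≠ 0, so A is invertible.

Cofactors Cᵢⱼ = (-1)ⁱ⁺ʲ·Mᵢⱼ:
C = 
  [-10,  -1,  -8]
  [ -7,  -1,  -5]
  [ -5,   1,  -4]

adj(A) = Cᵀ:
adj(A) = 
  [-10,  -7,  -5]
  [ -1,  -1,   1]
  [ -8,  -5,  -4]

A⁻¹ = (-1/3) · adj(A):
A⁻¹ = 
  [10/3,  7/3,  5/3]
  [ 1/3,  1/3, -1/3]
  [ 8/3,  5/3,  4/3]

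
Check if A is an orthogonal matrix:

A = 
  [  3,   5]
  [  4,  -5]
No

AᵀA = 
  [ 25,  -5]
  [ -5,  50]
≠ I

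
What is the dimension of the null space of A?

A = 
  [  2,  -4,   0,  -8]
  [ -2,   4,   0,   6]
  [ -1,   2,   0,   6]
nullity(A) = 2

Row reduce:
R2 → R2 + (1)·R1
R3 → R3 + (1/2)·R1
R3 → R3 + (1)·R2
REF = 
  [  2,  -4,   0,  -8]
  [  0,   0,   0,  -2]
  [  0,   0,   0,   0]
Pivot columns: 1, 4 → 2 pivots.
rank(A) = 2, so nullity(A) = 4 - 2 = 2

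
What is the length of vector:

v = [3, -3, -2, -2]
5.099

||v||₂ = √((3)² + (-3)² + (-2)² + (-2)²) = √26 = 5.099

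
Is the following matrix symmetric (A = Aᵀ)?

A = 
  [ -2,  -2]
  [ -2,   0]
Yes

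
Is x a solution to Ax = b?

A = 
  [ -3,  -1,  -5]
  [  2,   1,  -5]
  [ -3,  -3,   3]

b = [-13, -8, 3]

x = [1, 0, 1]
No

Ax = [-8, -3, 0] ≠ b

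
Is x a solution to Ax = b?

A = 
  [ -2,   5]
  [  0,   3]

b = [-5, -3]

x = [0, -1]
Yes

Ax = [-5, -3] = b ✓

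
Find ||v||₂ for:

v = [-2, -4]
4.472

||v||₂ = √((-2)² + (-4)²) = √20 = 4.472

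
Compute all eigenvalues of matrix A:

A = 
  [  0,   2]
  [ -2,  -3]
tr(A) = -3, det(A) = 4
Characteristic polynomial: λ² - tr(A)λ + det(A) = λ² + 3λ + 4
λ² + 3λ + 4 = 0  ⇒  λ = (-3 ± √((3)² - 4·(4)))/2 = (-3 ± √(-7))/2
  = (-3 + i√7)/2,  (-3 - i√7)/2

λ = (-3 + i√7)/2, (-3 - i√7)/2  (≈ -1.5 + 1.323i, -1.5 - 1.323i)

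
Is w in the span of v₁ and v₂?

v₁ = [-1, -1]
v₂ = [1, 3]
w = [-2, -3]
Yes

Form the augmented matrix and row-reduce:
[v₁|v₂|w] = 
  [ -1,   1,  -2]
  [ -1,   3,  -3]
R2 → R2 - (1)·R1
REF = 
  [ -1,   1,  -2]
  [  0,   2,  -1]

No row of the form [0 0 | nonzero], so the system is consistent. Back-substitution gives c₁ = 3/2, c₂ = -1/2: w = (3/2)·v₁ + (-1/2)·v₂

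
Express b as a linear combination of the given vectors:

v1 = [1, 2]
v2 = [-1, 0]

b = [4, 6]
c1 = 3, c2 = -1

b = 3·v1 + -1·v2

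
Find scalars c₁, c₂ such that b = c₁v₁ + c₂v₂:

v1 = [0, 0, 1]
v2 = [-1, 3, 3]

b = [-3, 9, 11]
c1 = 2, c2 = 3

b = 2·v1 + 3·v2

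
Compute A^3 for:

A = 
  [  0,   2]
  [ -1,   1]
A^3 = 
  [ -2,  -2]
  [  1,  -3]

A² = A·A:
A²[1,1] = (0)(0) + (2)(-1) = -2
A²[1,2] = (0)(2) + (2)(1) = 2
A²[2,1] = (-1)(0) + (1)(-1) = -1
A²[2,2] = (-1)(2) + (1)(1) = -1
A² = 
  [ -2,   2]
  [ -1,  -1]

A^3 = A^2·A:
A^3[1,1] = (-2)(0) + (2)(-1) = -2
A^3[1,2] = (-2)(2) + (2)(1) = -2
A^3[2,1] = (-1)(0) + (-1)(-1) = 1
A^3[2,2] = (-1)(2) + (-1)(1) = -3
A^3 = 
  [ -2,  -2]
  [  1,  -3]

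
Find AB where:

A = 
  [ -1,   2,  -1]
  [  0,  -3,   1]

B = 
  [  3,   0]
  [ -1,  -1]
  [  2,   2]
AB = 
  [ -7,  -4]
  [  5,   5]

A is 2×3 and B is 3×2, so AB is 2×2. Each entry is (row of A)·(column of B):
AB[1,1] = (-1)(3) + (2)(-1) + (-1)(2) = -7
AB[1,2] = (-1)(0) + (2)(-1) + (-1)(2) = -4
AB[2,1] = (0)(3) + (-3)(-1) + (1)(2) = 5
AB[2,2] = (0)(0) + (-3)(-1) + (1)(2) = 5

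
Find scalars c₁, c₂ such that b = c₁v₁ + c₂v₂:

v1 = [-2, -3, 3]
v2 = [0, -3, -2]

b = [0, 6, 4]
c1 = 0, c2 = -2

b = 0·v1 + -2·v2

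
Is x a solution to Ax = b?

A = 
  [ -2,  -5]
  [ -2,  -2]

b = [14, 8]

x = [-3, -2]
No

Ax = [16, 10] ≠ b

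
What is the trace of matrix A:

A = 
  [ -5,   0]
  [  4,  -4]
-9

tr(A) = -5 + -4 = -9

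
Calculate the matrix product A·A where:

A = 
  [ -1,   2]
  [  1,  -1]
A² = A·A:
A²[1,1] = (-1)(-1) + (2)(1) = 3
A²[1,2] = (-1)(2) + (2)(-1) = -4
A²[2,1] = (1)(-1) + (-1)(1) = -2
A²[2,2] = (1)(2) + (-1)(-1) = 3
A² = 
  [  3,  -4]
  [ -2,   3]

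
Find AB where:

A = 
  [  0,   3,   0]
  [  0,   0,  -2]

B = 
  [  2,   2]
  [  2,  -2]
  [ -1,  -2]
AB = 
  [  6,  -6]
  [  2,   4]

A is 2×3 and B is 3×2, so AB is 2×2. Each entry is (row of A)·(column of B):
AB[1,1] = (0)(2) + (3)(2) + (0)(-1) = 6
AB[1,2] = (0)(2) + (3)(-2) + (0)(-2) = -6
AB[2,1] = (0)(2) + (0)(2) + (-2)(-1) = 2
AB[2,2] = (0)(2) + (0)(-2) + (-2)(-2) = 4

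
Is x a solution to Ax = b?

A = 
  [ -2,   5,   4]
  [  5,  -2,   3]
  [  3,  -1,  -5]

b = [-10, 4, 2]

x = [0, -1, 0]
No

Ax = [-5, 2, 1] ≠ b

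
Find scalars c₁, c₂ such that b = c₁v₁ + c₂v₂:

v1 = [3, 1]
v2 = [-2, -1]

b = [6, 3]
c1 = 0, c2 = -3

b = 0·v1 + -3·v2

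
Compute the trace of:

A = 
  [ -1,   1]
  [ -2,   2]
1

tr(A) = -1 + 2 = 1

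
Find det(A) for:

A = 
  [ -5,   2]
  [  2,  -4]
For a 2×2 matrix, det = ad - bc = (-5)(-4) - (2)(2) = 16

det(A) = 16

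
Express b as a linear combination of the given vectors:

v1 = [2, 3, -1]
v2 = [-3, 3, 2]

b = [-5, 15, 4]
c1 = 2, c2 = 3

b = 2·v1 + 3·v2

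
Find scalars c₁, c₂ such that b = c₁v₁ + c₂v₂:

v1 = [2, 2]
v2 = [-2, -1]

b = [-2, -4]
c1 = -3, c2 = -2

b = -3·v1 + -2·v2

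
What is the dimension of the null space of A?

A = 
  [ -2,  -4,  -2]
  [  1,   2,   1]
nullity(A) = 2

Row reduce:
R2 → R2 + (1/2)·R1
REF = 
  [ -2,  -4,  -2]
  [  0,   0,   0]
Pivot columns: 1 → 1 pivot.
rank(A) = 1, so nullity(A) = 3 - 1 = 2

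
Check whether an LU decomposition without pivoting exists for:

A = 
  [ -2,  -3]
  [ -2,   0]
Yes.
A[1,1] = -2 ≠ 0, so Gaussian elimination proceeds without a row swap: multiplier ℓ₂₁ = (-2)/(-2) = 1, and U[2,2] = 0 - (1)(-3) = 3.
L = 
  [  1,   0]
  [  1,   1]
U = 
  [ -2,  -3]
  [  0,   3]
Check row 2 of LU: [(1)(-2), (1)(-3) + 3] = [-2, 0] = row 2 of A ✓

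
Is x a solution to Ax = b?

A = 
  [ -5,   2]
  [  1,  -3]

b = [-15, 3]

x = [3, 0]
Yes

Ax = [-15, 3] = b ✓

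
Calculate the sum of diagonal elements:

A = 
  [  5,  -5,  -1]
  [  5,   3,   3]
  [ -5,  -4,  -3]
5

tr(A) = 5 + 3 + -3 = 5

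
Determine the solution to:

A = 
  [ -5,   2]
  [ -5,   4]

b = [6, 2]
Row reduce the augmented matrix [A|b]:
R2 → R2 - (1)·R1
REF = 
  [ -5,   2,   6]
  [  0,   2,  -4]

Back-substitution:
x₂ = (-4) / 2 = -2
x₁ = (6 - (2)(-2)) / (-5) = -2

x = [-2, -2]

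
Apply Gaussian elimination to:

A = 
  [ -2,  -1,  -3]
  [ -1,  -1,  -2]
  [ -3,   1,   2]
Row operations:
R2 → R2 - (1/2)·R1
R3 → R3 - (3/2)·R1
R3 → R3 + (5)·R2

Resulting echelon form:
REF = 
  [  -2,   -1,   -3]
  [   0, -1/2, -1/2]
  [   0,    0,    4]

Rank = 3 (number of non-zero pivot rows).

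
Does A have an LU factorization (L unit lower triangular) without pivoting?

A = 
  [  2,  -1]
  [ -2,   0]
Yes.
A[1,1] = 2 ≠ 0, so Gaussian elimination proceeds without a row swap: multiplier ℓ₂₁ = (-2)/(2) = -1, and U[2,2] = 0 - (-1)(-1) = -1.
L = 
  [  1,   0]
  [ -1,   1]
U = 
  [  2,  -1]
  [  0,  -1]
Check row 2 of LU: [(-1)(2), (-1)(-1) + (-1)] = [-2, 0] = row 2 of A ✓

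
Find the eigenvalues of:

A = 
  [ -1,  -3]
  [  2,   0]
tr(A) = -1, det(A) = 6
Characteristic polynomial: λ² - tr(A)λ + det(A) = λ² + λ + 6
λ² + λ + 6 = 0  ⇒  λ = (-1 ± √((1)² - 4·(6)))/2 = (-1 ± √(-23))/2
  = (-1 + i√23)/2,  (-1 - i√23)/2

λ = (-1 + i√23)/2, (-1 - i√23)/2  (≈ -0.5 + 2.398i, -0.5 - 2.398i)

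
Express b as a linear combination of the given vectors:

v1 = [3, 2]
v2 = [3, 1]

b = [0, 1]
c1 = 1, c2 = -1

b = 1·v1 + -1·v2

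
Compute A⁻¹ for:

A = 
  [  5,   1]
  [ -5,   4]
det(A) = (5)(4) - (1)(-5) = 25
For a 2×2 matrix, A⁻¹ = (1/det(A)) · [[d, -b], [-c, a]]
    = (1/25) · [[4, -1], [5, 5]]

A⁻¹ = 
  [ 4/25, -1/25]
  [  1/5,   1/5]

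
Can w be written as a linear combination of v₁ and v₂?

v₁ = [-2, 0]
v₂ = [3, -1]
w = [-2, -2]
Yes

Form the augmented matrix and row-reduce:
[v₁|v₂|w] = 
  [ -2,   3,  -2]
  [  0,  -1,  -2]
(already in echelon form — no row operations needed)

No row of the form [0 0 | nonzero], so the system is consistent. Back-substitution gives c₁ = 4, c₂ = 2: w = (4)·v₁ + (2)·v₂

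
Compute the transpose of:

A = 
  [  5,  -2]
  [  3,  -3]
Aᵀ = 
  [  5,   3]
  [ -2,  -3]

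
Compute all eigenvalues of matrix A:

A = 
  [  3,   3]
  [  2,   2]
tr(A) = 5, det(A) = 0
Characteristic polynomial: λ² - tr(A)λ + det(A) = λ² - 5λ
λ² - 5λ = λ(λ - 5)

λ = 5, 0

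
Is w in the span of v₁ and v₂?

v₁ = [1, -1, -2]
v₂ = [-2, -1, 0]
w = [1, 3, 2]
No

Form the augmented matrix and row-reduce:
[v₁|v₂|w] = 
  [  1,  -2,   1]
  [ -1,  -1,   3]
  [ -2,   0,   2]
R2 → R2 + (1)·R1
R3 → R3 + (2)·R1
R3 → R3 - (4/3)·R2
REF = 
  [   1,   -2,    1]
  [   0,   -3,    4]
  [   0,    0, -4/3]

Row 3 reads [0 0 | -4/3], i.e. 0 = -4/3, so the system is inconsistent and w ∉ span{v₁, v₂}.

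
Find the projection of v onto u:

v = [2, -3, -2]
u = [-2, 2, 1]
proj_u(v) = [8/3, -8/3, -4/3]

v·u = (2)(-2) + (-3)(2) + (-2)(1) = -12
u·u = (-2)² + (2)² + (1)² = 9
proj_u(v) = (v·u / u·u) × u = (-12/9) × u = (-4/3) × u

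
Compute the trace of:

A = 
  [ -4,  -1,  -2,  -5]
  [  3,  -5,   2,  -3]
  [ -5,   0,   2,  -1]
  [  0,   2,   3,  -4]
-11

tr(A) = -4 + -5 + 2 + -4 = -11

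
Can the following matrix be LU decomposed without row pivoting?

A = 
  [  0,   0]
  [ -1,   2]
No.
A[1,1] = 0 but A[2,1] = -1 ≠ 0. Any LU with L unit lower triangular has (LU)[1,1] = U[1,1] and (LU)[2,1] = L[2,1]·U[1,1]; matching A forces U[1,1] = 0, which then forces (LU)[2,1] = 0 ≠ -1. A row swap (pivoting) is required.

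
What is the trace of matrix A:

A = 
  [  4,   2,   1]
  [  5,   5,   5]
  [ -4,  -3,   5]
14

tr(A) = 4 + 5 + 5 = 14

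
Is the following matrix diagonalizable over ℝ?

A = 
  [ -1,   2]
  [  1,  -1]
Yes

tr(A) = -2, det(A) = -1
Characteristic polynomial: λ² - tr(A)λ + det(A) = λ² + 2λ - 1
λ² + 2λ - 1 = 0  ⇒  λ = (-2 ± √((2)² - 4·(-1)))/2 = (-2 ± √(8))/2
  = -1 + √2,  -1 - √2
Eigenvalues: -1 + √2, -1 - √2  (≈ 0.4142, -2.414)
The two irrational eigenvalues are distinct (simple), so each has alg. mult. = geom. mult. = 1.
Sum of geometric multiplicities equals n, so A has n independent eigenvectors.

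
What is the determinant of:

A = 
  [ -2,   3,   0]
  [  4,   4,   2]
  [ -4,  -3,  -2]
Cofactor expansion along row 1:
det(A) = (-2)·((4)(-2) - (2)(-3)) - (3)·((4)(-2) - (2)(-4)) + (0)·((4)(-3) - (4)(-4))
  = (-2)(-2) - (3)(0) + (0)(4)
  = 4

det(A) = 4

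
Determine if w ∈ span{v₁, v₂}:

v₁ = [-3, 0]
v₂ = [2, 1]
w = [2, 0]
Yes

Form the augmented matrix and row-reduce:
[v₁|v₂|w] = 
  [ -3,   2,   2]
  [  0,   1,   0]
(already in echelon form — no row operations needed)

No row of the form [0 0 | nonzero], so the system is consistent. Back-substitution gives c₁ = -2/3, c₂ = 0: w = (-2/3)·v₁ + (0)·v₂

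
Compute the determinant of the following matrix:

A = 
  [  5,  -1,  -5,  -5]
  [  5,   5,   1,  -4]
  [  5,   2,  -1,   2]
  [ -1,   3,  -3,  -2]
Cofactor expansion along row 1: det(A) = a₁₁M₁₁ - a₁₂M₁₂ + a₁₃M₁₃ - a₁₄M₁₄

M₁₁ = det[[5, 1, -4]; [2, -1, 2]; [3, -3, -2]]
  = (5)·((-1)(-2) - (2)(-3)) - (1)·((2)(-2) - (2)(3)) + (-4)·((2)(-3) - (-1)(3))
  = (5)(8) - (1)(-10) + (-4)(-3)
  = 62
M₁₂ = det[[5, 1, -4]; [5, -1, 2]; [-1, -3, -2]]
  = (5)·((-1)(-2) - (2)(-3)) - (1)·((5)(-2) - (2)(-1)) + (-4)·((5)(-3) - (-1)(-1))
  = (5)(8) - (1)(-8) + (-4)(-16)
  = 112
M₁₃ = det[[5, 5, -4]; [5, 2, 2]; [-1, 3, -2]]
  = (5)·((2)(-2) - (2)(3)) - (5)·((5)(-2) - (2)(-1)) + (-4)·((5)(3) - (2)(-1))
  = (5)(-10) - (5)(-8) + (-4)(17)
  = -78
M₁₄ = det[[5, 5, 1]; [5, 2, -1]; [-1, 3, -3]]
  = (5)·((2)(-3) - (-1)(3)) - (5)·((5)(-3) - (-1)(-1)) + (1)·((5)(3) - (2)(-1))
  = (5)(-3) - (5)(-16) + (1)(17)
  = 82

det(A) = (5)(62) - (-1)(112) + (-5)(-78) - (-5)(82) = 1222

det(A) = 1222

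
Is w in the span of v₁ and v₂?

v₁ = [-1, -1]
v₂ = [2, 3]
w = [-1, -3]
Yes

Form the augmented matrix and row-reduce:
[v₁|v₂|w] = 
  [ -1,   2,  -1]
  [ -1,   3,  -3]
R2 → R2 - (1)·R1
REF = 
  [ -1,   2,  -1]
  [  0,   1,  -2]

No row of the form [0 0 | nonzero], so the system is consistent. Back-substitution gives c₁ = -3, c₂ = -2: w = (-3)·v₁ + (-2)·v₂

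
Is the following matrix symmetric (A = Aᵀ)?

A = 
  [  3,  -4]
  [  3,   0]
No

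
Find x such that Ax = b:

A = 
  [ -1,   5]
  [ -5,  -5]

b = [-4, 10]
Row reduce the augmented matrix [A|b]:
R2 → R2 - (5)·R1
REF = 
  [ -1,   5,  -4]
  [  0, -30,  30]

Back-substitution:
x₂ = 30 / (-30) = -1
x₁ = (-4 - (5)(-1)) / (-1) = -1

x = [-1, -1]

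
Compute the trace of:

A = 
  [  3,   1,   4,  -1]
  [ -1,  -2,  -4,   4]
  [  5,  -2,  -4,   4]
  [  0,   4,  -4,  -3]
-6

tr(A) = 3 + -2 + -4 + -3 = -6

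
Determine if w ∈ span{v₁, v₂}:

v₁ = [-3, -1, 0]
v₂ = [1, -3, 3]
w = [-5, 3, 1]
No

Form the augmented matrix and row-reduce:
[v₁|v₂|w] = 
  [ -3,   1,  -5]
  [ -1,  -3,   3]
  [  0,   3,   1]
R2 → R2 - (1/3)·R1
R3 → R3 + (9/10)·R2
REF = 
  [   -3,     1,    -5]
  [    0, -10/3,  14/3]
  [    0,     0,  26/5]

Row 3 reads [0 0 | 26/5], i.e. 0 = 26/5, so the system is inconsistent and w ∉ span{v₁, v₂}.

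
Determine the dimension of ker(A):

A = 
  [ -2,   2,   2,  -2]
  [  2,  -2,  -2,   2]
nullity(A) = 3

Row reduce:
R2 → R2 + (1)·R1
REF = 
  [ -2,   2,   2,  -2]
  [  0,   0,   0,   0]
Pivot columns: 1 → 1 pivot.
rank(A) = 1, so nullity(A) = 4 - 1 = 3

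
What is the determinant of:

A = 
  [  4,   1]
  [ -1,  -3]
For a 2×2 matrix, det = ad - bc = (4)(-3) - (1)(-1) = -11

det(A) = -11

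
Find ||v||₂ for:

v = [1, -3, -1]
3.317

||v||₂ = √((1)² + (-3)² + (-1)²) = √11 = 3.317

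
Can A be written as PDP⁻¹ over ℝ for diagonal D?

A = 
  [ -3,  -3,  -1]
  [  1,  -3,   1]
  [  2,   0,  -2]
No

Characteristic polynomial: det(λI - A) = λ³ + 8λ² + 26λ + 36
By the rational root theorem any rational root is an integer dividing 36; none of those is a root, so p(λ) has no rational roots and hence (being an irreducible cubic) no repeated roots.
Discriminant of the cubic: Δ = -976
Δ < 0 ⇒ one real eigenvalue and a complex-conjugate pair: λ ≈ -3.518, -2.241 + 2.283i, -2.241 - 2.283i
Has complex eigenvalues (not diagonalizable over ℝ).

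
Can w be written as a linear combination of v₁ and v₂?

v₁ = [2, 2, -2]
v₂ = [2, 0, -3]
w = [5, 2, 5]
No

Form the augmented matrix and row-reduce:
[v₁|v₂|w] = 
  [  2,   2,   5]
  [  2,   0,   2]
  [ -2,  -3,   5]
R2 → R2 - (1)·R1
R3 → R3 + (1)·R1
R3 → R3 - (1/2)·R2
REF = 
  [   2,    2,    5]
  [   0,   -2,   -3]
  [   0,    0, 23/2]

Row 3 reads [0 0 | 23/2], i.e. 0 = 23/2, so the system is inconsistent and w ∉ span{v₁, v₂}.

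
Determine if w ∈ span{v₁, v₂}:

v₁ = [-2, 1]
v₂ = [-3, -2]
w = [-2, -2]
Yes

Form the augmented matrix and row-reduce:
[v₁|v₂|w] = 
  [ -2,  -3,  -2]
  [  1,  -2,  -2]
R2 → R2 + (1/2)·R1
REF = 
  [  -2,   -3,   -2]
  [   0, -7/2,   -3]

No row of the form [0 0 | nonzero], so the system is consistent. Back-substitution gives c₁ = -2/7, c₂ = 6/7: w = (-2/7)·v₁ + (6/7)·v₂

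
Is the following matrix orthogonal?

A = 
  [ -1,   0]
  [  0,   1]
Yes

AᵀA = 
  [  1,   0]
  [  0,   1]
= I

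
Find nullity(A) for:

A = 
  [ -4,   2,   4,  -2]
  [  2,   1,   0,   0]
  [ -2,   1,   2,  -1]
nullity(A) = 2

Row reduce:
R2 → R2 + (1/2)·R1
R3 → R3 - (1/2)·R1
REF = 
  [ -4,   2,   4,  -2]
  [  0,   2,   2,  -1]
  [  0,   0,   0,   0]
Pivot columns: 1, 2 → 2 pivots.
rank(A) = 2, so nullity(A) = 4 - 2 = 2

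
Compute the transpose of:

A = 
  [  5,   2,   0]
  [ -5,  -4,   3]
Aᵀ = 
  [  5,  -5]
  [  2,  -4]
  [  0,   3]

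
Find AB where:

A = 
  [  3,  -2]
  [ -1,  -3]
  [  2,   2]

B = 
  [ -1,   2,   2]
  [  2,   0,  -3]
A is 3×2 and B is 2×3, so AB is 3×3. Each entry is (row of A)·(column of B):
AB[1,1] = (3)(-1) + (-2)(2) = -7
AB[1,2] = (3)(2) + (-2)(0) = 6
AB[1,3] = (3)(2) + (-2)(-3) = 12
AB[2,1] = (-1)(-1) + (-3)(2) = -5
AB[2,2] = (-1)(2) + (-3)(0) = -2
AB[2,3] = (-1)(2) + (-3)(-3) = 7
AB[3,1] = (2)(-1) + (2)(2) = 2
AB[3,2] = (2)(2) + (2)(0) = 4
AB[3,3] = (2)(2) + (2)(-3) = -2

AB = 
  [ -7,   6,  12]
  [ -5,  -2,   7]
  [  2,   4,  -2]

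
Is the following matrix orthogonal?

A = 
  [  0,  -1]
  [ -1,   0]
Yes

AᵀA = 
  [  1,   0]
  [  0,   1]
= I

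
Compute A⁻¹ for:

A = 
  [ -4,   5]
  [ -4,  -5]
det(A) = (-4)(-5) - (5)(-4) = 40
For a 2×2 matrix, A⁻¹ = (1/det(A)) · [[d, -b], [-c, a]]
    = (1/40) · [[-5, -5], [4, -4]]

A⁻¹ = 
  [ -1/8,  -1/8]
  [ 1/10, -1/10]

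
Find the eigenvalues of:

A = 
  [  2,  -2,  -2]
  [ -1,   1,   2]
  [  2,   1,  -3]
λ = 1, 2, -3

Characteristic polynomial: det(λI - A) = λ³ - 7λ + 6
Testing integer divisors of the constant term: p(1) = 0, so (λ - 1) is a factor:
p(λ) = (λ - 1)(λ² + λ - 6)
λ² + λ - 6 = (λ + 3)(λ - 2)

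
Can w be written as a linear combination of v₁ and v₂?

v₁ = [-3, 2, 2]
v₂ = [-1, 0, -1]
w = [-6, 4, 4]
Yes

Form the augmented matrix and row-reduce:
[v₁|v₂|w] = 
  [ -3,  -1,  -6]
  [  2,   0,   4]
  [  2,  -1,   4]
R2 → R2 + (2/3)·R1
R3 → R3 + (2/3)·R1
R3 → R3 - (5/2)·R2
REF = 
  [  -3,   -1,   -6]
  [   0, -2/3,    0]
  [   0,    0,    0]

No row of the form [0 0 | nonzero], so the system is consistent. Back-substitution gives c₁ = 2, c₂ = 0: w = (2)·v₁ + (0)·v₂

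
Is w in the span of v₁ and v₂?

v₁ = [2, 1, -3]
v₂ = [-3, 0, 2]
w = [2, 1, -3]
Yes

Form the augmented matrix and row-reduce:
[v₁|v₂|w] = 
  [  2,  -3,   2]
  [  1,   0,   1]
  [ -3,   2,  -3]
R2 → R2 - (1/2)·R1
R3 → R3 + (3/2)·R1
R3 → R3 + (5/3)·R2
REF = 
  [  2,  -3,   2]
  [  0, 3/2,   0]
  [  0,   0,   0]

No row of the form [0 0 | nonzero], so the system is consistent. Back-substitution gives c₁ = 1, c₂ = 0: w = (1)·v₁ + (0)·v₂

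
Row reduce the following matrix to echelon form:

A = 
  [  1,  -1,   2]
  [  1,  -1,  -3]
Row operations:
R2 → R2 - (1)·R1

Resulting echelon form:
REF = 
  [  1,  -1,   2]
  [  0,   0,  -5]

Rank = 2 (number of non-zero pivot rows).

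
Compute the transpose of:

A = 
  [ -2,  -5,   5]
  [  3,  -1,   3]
Aᵀ = 
  [ -2,   3]
  [ -5,  -1]
  [  5,   3]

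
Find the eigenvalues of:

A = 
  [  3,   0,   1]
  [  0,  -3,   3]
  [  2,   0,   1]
λ = -3, 2 + √3, 2 - √3  (≈ -3, 3.732, 0.2679)

Characteristic polynomial: det(λI - A) = λ³ - λ² - 11λ + 3
Testing integer divisors of the constant term: p(-3) = 0, so (λ + 3) is a factor:
p(λ) = (λ + 3)(λ² - 4λ + 1)
λ² - 4λ + 1 = 0  ⇒  λ = (4 ± √((-4)² - 4·(1)))/2 = (4 ± √(12))/2
  = 2 + √3,  2 - √3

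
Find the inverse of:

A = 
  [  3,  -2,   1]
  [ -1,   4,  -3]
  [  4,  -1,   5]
det(A) = (3)·((4)(5) - (-3)(-1)) - (-2)·((-1)(5) - (-3)(4)) + (1)·((-1)(-1) - (4)(4))
  = (3)(17) - (-2)(7) + (1)(-15)
  = 50
det(A) = 50 ≠ 0, so A is invertible.

Cofactors Cᵢⱼ = (-1)ⁱ⁺ʲ·Mᵢⱼ:
C = 
  [ 17,  -7, -15]
  [  9,  11,  -5]
  [  2,   8,  10]

adj(A) = Cᵀ:
adj(A) = 
  [ 17,   9,   2]
  [ -7,  11,   8]
  [-15,  -5,  10]

A⁻¹ = (1/50) · adj(A):
A⁻¹ = 
  [17/50,  9/50,  1/25]
  [-7/50, 11/50,  4/25]
  [-3/10, -1/10,   1/5]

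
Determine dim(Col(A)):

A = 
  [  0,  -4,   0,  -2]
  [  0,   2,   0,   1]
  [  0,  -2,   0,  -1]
Row reduce:
R2 → R2 + (1/2)·R1
R3 → R3 - (1/2)·R1
REF = 
  [  0,  -4,   0,  -2]
  [  0,   0,   0,   0]
  [  0,   0,   0,   0]
Pivot columns: 2 → 1 pivot.
dim(Col(A)) = number of pivot columns = 1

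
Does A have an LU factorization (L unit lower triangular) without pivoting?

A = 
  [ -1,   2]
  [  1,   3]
Yes.
A[1,1] = -1 ≠ 0, so Gaussian elimination proceeds without a row swap: multiplier ℓ₂₁ = (1)/(-1) = -1, and U[2,2] = 3 - (-1)(2) = 5.
L = 
  [  1,   0]
  [ -1,   1]
U = 
  [ -1,   2]
  [  0,   5]
Check row 2 of LU: [(-1)(-1), (-1)(2) + 5] = [1, 3] = row 2 of A ✓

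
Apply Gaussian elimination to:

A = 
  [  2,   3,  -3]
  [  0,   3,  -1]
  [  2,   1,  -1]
Row operations:
R3 → R3 - (1)·R1
R3 → R3 + (2/3)·R2

Resulting echelon form:
REF = 
  [  2,   3,  -3]
  [  0,   3,  -1]
  [  0,   0, 4/3]

Rank = 3 (number of non-zero pivot rows).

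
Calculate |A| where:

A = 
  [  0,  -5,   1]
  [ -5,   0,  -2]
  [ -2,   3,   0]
-35

Cofactor expansion along row 1:
det(A) = (0)·((0)(0) - (-2)(3)) - (-5)·((-5)(0) - (-2)(-2)) + (1)·((-5)(3) - (0)(-2))
  = (0)(6) - (-5)(-4) + (1)(-15)
  = -35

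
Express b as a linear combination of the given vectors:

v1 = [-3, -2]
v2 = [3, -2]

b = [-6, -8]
c1 = 3, c2 = 1

b = 3·v1 + 1·v2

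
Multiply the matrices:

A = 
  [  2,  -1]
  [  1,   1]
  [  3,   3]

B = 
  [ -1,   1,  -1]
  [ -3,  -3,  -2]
A is 3×2 and B is 2×3, so AB is 3×3. Each entry is (row of A)·(column of B):
AB[1,1] = (2)(-1) + (-1)(-3) = 1
AB[1,2] = (2)(1) + (-1)(-3) = 5
AB[1,3] = (2)(-1) + (-1)(-2) = 0
AB[2,1] = (1)(-1) + (1)(-3) = -4
AB[2,2] = (1)(1) + (1)(-3) = -2
AB[2,3] = (1)(-1) + (1)(-2) = -3
AB[3,1] = (3)(-1) + (3)(-3) = -12
AB[3,2] = (3)(1) + (3)(-3) = -6
AB[3,3] = (3)(-1) + (3)(-2) = -9

AB = 
  [  1,   5,   0]
  [ -4,  -2,  -3]
  [-12,  -6,  -9]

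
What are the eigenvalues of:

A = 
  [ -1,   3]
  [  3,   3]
λ = 1 + √13, 1 - √13  (≈ 4.606, -2.606)

tr(A) = 2, det(A) = -12
Characteristic polynomial: λ² - tr(A)λ + det(A) = λ² - 2λ - 12
λ² - 2λ - 12 = 0  ⇒  λ = (2 ± √((-2)² - 4·(-12)))/2 = (2 ± √(52))/2
  = 1 + √13,  1 - √13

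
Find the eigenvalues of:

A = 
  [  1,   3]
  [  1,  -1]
λ = 2, -2

tr(A) = 0, det(A) = -4
Characteristic polynomial: λ² - tr(A)λ + det(A) = λ² - 4
λ² - 4 = (λ + 2)(λ - 2)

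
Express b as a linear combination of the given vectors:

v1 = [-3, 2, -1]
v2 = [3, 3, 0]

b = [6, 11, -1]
c1 = 1, c2 = 3

b = 1·v1 + 3·v2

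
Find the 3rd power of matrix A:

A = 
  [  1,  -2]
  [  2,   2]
A^3 = 
  [-15,  -6]
  [  6, -12]

A² = A·A:
A²[1,1] = (1)(1) + (-2)(2) = -3
A²[1,2] = (1)(-2) + (-2)(2) = -6
A²[2,1] = (2)(1) + (2)(2) = 6
A²[2,2] = (2)(-2) + (2)(2) = 0
A² = 
  [ -3,  -6]
  [  6,   0]

A^3 = A^2·A:
A^3[1,1] = (-3)(1) + (-6)(2) = -15
A^3[1,2] = (-3)(-2) + (-6)(2) = -6
A^3[2,1] = (6)(1) + (0)(2) = 6
A^3[2,2] = (6)(-2) + (0)(2) = -12
A^3 = 
  [-15,  -6]
  [  6, -12]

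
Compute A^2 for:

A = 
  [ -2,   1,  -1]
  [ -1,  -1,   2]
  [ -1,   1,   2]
A² = A·A:
A²[1,1] = (-2)(-2) + (1)(-1) + (-1)(-1) = 4
A²[1,2] = (-2)(1) + (1)(-1) + (-1)(1) = -4
A²[1,3] = (-2)(-1) + (1)(2) + (-1)(2) = 2
A²[2,1] = (-1)(-2) + (-1)(-1) + (2)(-1) = 1
A²[2,2] = (-1)(1) + (-1)(-1) + (2)(1) = 2
A²[2,3] = (-1)(-1) + (-1)(2) + (2)(2) = 3
A²[3,1] = (-1)(-2) + (1)(-1) + (2)(-1) = -1
A²[3,2] = (-1)(1) + (1)(-1) + (2)(1) = 0
A²[3,3] = (-1)(-1) + (1)(2) + (2)(2) = 7
A² = 
  [  4,  -4,   2]
  [  1,   2,   3]
  [ -1,   0,   7]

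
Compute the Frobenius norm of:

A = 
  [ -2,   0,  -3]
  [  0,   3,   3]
||A||_F = 5.568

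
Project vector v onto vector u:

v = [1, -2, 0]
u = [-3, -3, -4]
proj_u(v) = [-9/34, -9/34, -6/17]

v·u = (1)(-3) + (-2)(-3) + (0)(-4) = 3
u·u = (-3)² + (-3)² + (-4)² = 34
proj_u(v) = (v·u / u·u) × u = (3/34) × u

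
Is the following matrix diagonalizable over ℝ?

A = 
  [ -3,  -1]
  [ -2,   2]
Yes

tr(A) = -1, det(A) = -8
Characteristic polynomial: λ² - tr(A)λ + det(A) = λ² + λ - 8
λ² + λ - 8 = 0  ⇒  λ = (-1 ± √((1)² - 4·(-8)))/2 = (-1 ± √(33))/2
  = (-1 + √33)/2,  (-1 - √33)/2
Eigenvalues: (-1 + √33)/2, (-1 - √33)/2  (≈ 2.372, -3.372)
The two irrational eigenvalues are distinct (simple), so each has alg. mult. = geom. mult. = 1.
Sum of geometric multiplicities equals n, so A has n independent eigenvectors.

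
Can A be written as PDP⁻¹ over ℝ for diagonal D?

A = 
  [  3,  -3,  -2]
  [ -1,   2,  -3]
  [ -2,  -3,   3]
No

Characteristic polynomial: det(λI - A) = λ³ - 8λ² + 5λ + 50
Testing integer divisors of the constant term: p(-2) = 0, so (λ + 2) is a factor:
p(λ) = (λ + 2)(λ² - 10λ + 25)
λ² - 10λ + 25 = (λ - 5)²
Eigenvalues: -2, 5, 5
λ=-2: alg. mult. = 1, geom. mult. = 3 - rank(A - (-2)I) = 3 - 2 = 1
λ=5: alg. mult. = 2, geom. mult. = 3 - rank(A - (5)I) = 3 - 2 = 1
Sum of geometric multiplicities = 2 < n = 3, so there aren't enough independent eigenvectors.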